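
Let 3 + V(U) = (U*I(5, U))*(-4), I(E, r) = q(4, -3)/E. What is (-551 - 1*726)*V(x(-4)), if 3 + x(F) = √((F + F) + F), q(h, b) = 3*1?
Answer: -26817/5 + 30648*I*√3/5 ≈ -5363.4 + 10617.0*I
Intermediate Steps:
q(h, b) = 3
I(E, r) = 3/E
x(F) = -3 + √3*√F (x(F) = -3 + √((F + F) + F) = -3 + √(2*F + F) = -3 + √(3*F) = -3 + √3*√F)
V(U) = -3 - 12*U/5 (V(U) = -3 + (U*(3/5))*(-4) = -3 + (U*(3*(⅕)))*(-4) = -3 + (U*(⅗))*(-4) = -3 + (3*U/5)*(-4) = -3 - 12*U/5)
(-551 - 1*726)*V(x(-4)) = (-551 - 1*726)*(-3 - 12*(-3 + √3*√(-4))/5) = (-551 - 726)*(-3 - 12*(-3 + √3*(2*I))/5) = -1277*(-3 - 12*(-3 + 2*I*√3)/5) = -1277*(-3 + (36/5 - 24*I*√3/5)) = -1277*(21/5 - 24*I*√3/5) = -26817/5 + 30648*I*√3/5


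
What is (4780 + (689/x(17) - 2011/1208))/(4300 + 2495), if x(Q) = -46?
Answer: 44115037/62930760 ≈ 0.70101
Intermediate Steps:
(4780 + (689/x(17) - 2011/1208))/(4300 + 2495) = (4780 + (689/(-46) - 2011/1208))/(4300 + 2495) = (4780 + (689*(-1/46) - 2011*1/1208))/6795 = (4780 + (-689/46 - 2011/1208))*(1/6795) = (4780 - 462409/27784)*(1/6795) = (132345111/27784)*(1/6795) = 44115037/62930760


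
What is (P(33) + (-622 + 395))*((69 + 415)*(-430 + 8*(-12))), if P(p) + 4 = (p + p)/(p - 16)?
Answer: 982948824/17 ≈ 5.7821e+7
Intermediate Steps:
P(p) = -4 + 2*p/(-16 + p) (P(p) = -4 + (p + p)/(p - 16) = -4 + (2*p)/(-16 + p) = -4 + 2*p/(-16 + p))
(P(33) + (-622 + 395))*((69 + 415)*(-430 + 8*(-12))) = (2*(32 - 1*33)/(-16 + 33) + (-622 + 395))*((69 + 415)*(-430 + 8*(-12))) = (2*(32 - 33)/17 - 227)*(484*(-430 - 96)) = (2*(1/17)*(-1) - 227)*(484*(-526)) = (-2/17 - 227)*(-254584) = -3861/17*(-254584) = 982948824/17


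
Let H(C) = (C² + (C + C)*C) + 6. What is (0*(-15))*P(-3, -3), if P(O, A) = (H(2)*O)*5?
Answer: 0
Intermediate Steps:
H(C) = 6 + 3*C² (H(C) = (C² + (2*C)*C) + 6 = (C² + 2*C²) + 6 = 3*C² + 6 = 6 + 3*C²)
P(O, A) = 90*O (P(O, A) = ((6 + 3*2²)*O)*5 = ((6 + 3*4)*O)*5 = ((6 + 12)*O)*5 = (18*O)*5 = 90*O)
(0*(-15))*P(-3, -3) = (0*(-15))*(90*(-3)) = 0*(-270) = 0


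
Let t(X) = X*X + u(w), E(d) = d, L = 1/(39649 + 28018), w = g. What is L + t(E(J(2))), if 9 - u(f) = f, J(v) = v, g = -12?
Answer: 1691676/67667 ≈ 25.000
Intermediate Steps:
w = -12
L = 1/67667 ≈ 1.4778e-5
u(f) = 9 - f
t(X) = 21 + X² (t(X) = X*X + (9 - 1*(-12)) = X² + (9 + 12) = X² + 21 = 21 + X²)
L + t(E(J(2))) = 1/67667 + (21 + 2²) = 1/67667 + (21 + 4) = 1/67667 + 25 = 1691676/67667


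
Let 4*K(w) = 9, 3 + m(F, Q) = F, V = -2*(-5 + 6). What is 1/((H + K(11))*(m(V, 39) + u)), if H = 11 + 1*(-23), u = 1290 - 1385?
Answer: 1/975 ≈ 0.0010256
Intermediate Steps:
V = -2 (V = -2*1 = -2)
m(F, Q) = -3 + F
K(w) = 9/4 (K(w) = (¼)*9 = 9/4)
u = -95
H = -12 (H = 11 - 23 = -12)
1/((H + K(11))*(m(V, 39) + u)) = 1/((-12 + 9/4)*((-3 - 2) - 95)) = 1/(-39*(-5 - 95)/4) = 1/(-39/4*(-100)) = 1/975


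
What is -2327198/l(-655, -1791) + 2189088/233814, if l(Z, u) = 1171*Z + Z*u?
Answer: 28738096969/7912655450 ≈ 3.6319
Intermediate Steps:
-2327198/l(-655, -1791) + 2189088/233814 = -2327198*(-1/(655*(1171 - 1791))) + 2189088/233814 = -2327198/((-655*(-620))) + 2189088*(1/233814) = -2327198/406100 + 364848/38969 = -2327198*1/406100 + 364848/38969 = -1163599/203050 + 364848/38969 = 28738096969/7912655450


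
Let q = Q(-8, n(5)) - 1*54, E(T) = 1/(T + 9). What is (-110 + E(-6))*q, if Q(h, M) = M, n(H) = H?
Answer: 16121/3 ≈ 5373.7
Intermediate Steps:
E(T) = 1/(9 + T)
q = -49 (q = 5 - 1*54 = 5 - 54 = -49)
(-110 + E(-6))*q = (-110 + 1/(9 - 6))*(-49) = (-110 + 1/3)*(-49) = (-110 + ⅓)*(-49) = -329/3*(-49) = 16121/3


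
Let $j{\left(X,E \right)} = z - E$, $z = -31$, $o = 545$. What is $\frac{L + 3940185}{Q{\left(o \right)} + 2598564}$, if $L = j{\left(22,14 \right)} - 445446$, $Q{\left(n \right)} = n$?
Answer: $\frac{3494694}{2599109} \approx 1.3446$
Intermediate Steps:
$j{\left(X,E \right)} = -31 - E$
$L = -445491$ ($L = \left(-31 - 14\right) - 445446 = -45 - 445446 = -445491$)
$\frac{L + 3940185}{Q{\left(o \right)} + 2598564} = \frac{-445491 + 3940185}{545 + 2598564} = \frac{3494694}{2599109}$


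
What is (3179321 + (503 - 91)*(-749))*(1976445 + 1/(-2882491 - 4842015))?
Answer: 43827656575459466877/7724506 ≈ 5.6738e+12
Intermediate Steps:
(3179321 + (503 - 91)*(-749))*(1976445 + 1/(-2882491 - 4842015)) = (3179321 + 412*(-749))*(1976445 + 1/(-7724506)) = (3179321 - 308588)*(1976445 - 1/7724506) = 2870733*(15267061261169/7724506) = 43827656575459466877/7724506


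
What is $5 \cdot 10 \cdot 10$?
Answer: $500$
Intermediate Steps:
$5 \cdot 10 \cdot 10 = 50 \cdot 10 = 500$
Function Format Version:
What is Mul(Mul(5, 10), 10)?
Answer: 500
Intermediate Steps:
Mul(Mul(5, 10), 10) = Mul(50, 10) = 500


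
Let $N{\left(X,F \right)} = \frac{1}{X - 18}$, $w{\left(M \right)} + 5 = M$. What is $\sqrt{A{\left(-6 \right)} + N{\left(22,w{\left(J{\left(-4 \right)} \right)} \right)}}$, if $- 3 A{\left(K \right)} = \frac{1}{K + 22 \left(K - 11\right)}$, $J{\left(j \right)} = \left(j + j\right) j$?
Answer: $\frac{\sqrt{81510}}{570} \approx 0.50088$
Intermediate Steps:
$J{\left(j \right)} = 2 j^{2}$ ($J{\left(j \right)} = 2 j j = 2 j^{2}$)
$w{\left(M \right)} = -5 + M$
$N{\left(X,F \right)} = \frac{1}{-18 + X}$
$A{\left(K \right)} = - \frac{1}{3 \left(-242 + 23 K\right)}$ ($A{\left(K \right)} = - \frac{1}{3 \left(K + 22 \left(K - 11\right)\right)} = - \frac{1}{3 \left(K + 22 \left(-11 + K\right)\right)} = - \frac{1}{3 \left(K + \left(-242 + 22 K\right)\right)} = - \frac{1}{3 \left(-242 + 23 K\right)}$)
$\sqrt{A{\left(-6 \right)} + N{\left(22,w{\left(J{\left(-4 \right)} \right)} \right)}} = \sqrt{- \frac{1}{-726 + 69 \left(-6\right)} + \frac{1}{-18 + 22}} = \sqrt{- \frac{1}{-726 - 414} + \frac{1}{4}} = \sqrt{- \frac{1}{-1140} + \frac{1}{4}} = \sqrt{\left(-1\right) \left(- \frac{1}{1140}\right) + \frac{1}{4}} = \sqrt{\frac{1}{1140} + \frac{1}{4}} = \sqrt{\frac{143}{570}} = \frac{\sqrt{81510}}{570}$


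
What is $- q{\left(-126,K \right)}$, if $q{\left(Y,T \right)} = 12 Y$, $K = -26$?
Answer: $1512$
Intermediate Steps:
$- q{\left(-126,K \right)} = - 12 \left(-126\right) = \left(-1\right) \left(-1512\right) = 1512$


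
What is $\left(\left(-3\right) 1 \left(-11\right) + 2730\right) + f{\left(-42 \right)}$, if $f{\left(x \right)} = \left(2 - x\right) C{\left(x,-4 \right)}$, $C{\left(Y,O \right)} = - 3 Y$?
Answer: $8307$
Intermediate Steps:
$f{\left(x \right)} = - 3 x \left(2 - x\right)$ ($f{\left(x \right)} = \left(2 - x\right) \left(- 3 x\right) = - 3 x \left(2 - x\right)$)
$\left(\left(-3\right) 1 \left(-11\right) + 2730\right) + f{\left(-42 \right)} = \left(\left(-3\right) 1 \left(-11\right) + 2730\right) + 3 \left(-42\right) \left(-2 - 42\right) = \left(\left(-3\right) \left(-11\right) + 2730\right) + 3 \left(-42\right) \left(-44\right) = \left(33 + 2730\right) + 5544 = 2763 + 5544 = 8307$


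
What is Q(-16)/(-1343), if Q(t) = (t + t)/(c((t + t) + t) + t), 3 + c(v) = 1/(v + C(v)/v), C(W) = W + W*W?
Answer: -1520/1212729 ≈ -0.0012534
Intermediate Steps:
C(W) = W + W²
c(v) = -3 + 1/(1 + 2*v) (c(v) = -3 + 1/(v + (v*(1 + v))/v) = -3 + 1/(v + (1 + v)) = -3 + 1/(1 + 2*v))
Q(t) = 2*t/(t + 2*(-1 - 9*t)/(1 + 6*t)) (Q(t) = (t + t)/(2*(-1 - 3*((t + t) + t))/(1 + 2*((t + t) + t)) + t) = (2*t)/(2*(-1 - 3*(2*t + t))/(1 + 2*(2*t + t)) + t) = (2*t)/(2*(-1 - 9*t)/(1 + 2*(3*t)) + t) = (2*t)/(2*(-1 - 9*t)/(1 + 6*t) + t) = (2*t)/(t + 2*(-1 - 9*t)/(1 + 6*t)) = 2*t/(t + 2*(-1 - 9*t)/(1 + 6*t)))
Q(-16)/(-1343) = (2*(-16)*(1 + 6*(-16))/(-2 - 17*(-16) + 6*(-16)²))/(-1343) = (2*(-16)*(1 - 96)/(-2 + 272 + 6*256))*(-1/1343) = (2*(-16)*(-95)/(-2 + 272 + 1536))*(-1/1343) = (2*(-16)*(-95)/1806)*(-1/1343) = (2*(-16)*(1/1806)*(-95))*(-1/1343) = (1520/903)*(-1/1343) = -1520/1212729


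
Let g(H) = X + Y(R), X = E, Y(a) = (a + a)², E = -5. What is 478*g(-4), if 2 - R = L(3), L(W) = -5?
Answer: 91298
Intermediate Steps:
R = 7 (R = 2 - 1*(-5) = 2 + 5 = 7)
Y(a) = 4*a² (Y(a) = (2*a)² = 4*a²)
X = -5
g(H) = 191 (g(H) = -5 + 4*7² = -5 + 4*49 = -5 + 196 = 191)
478*g(-4) = 478*191 = 91298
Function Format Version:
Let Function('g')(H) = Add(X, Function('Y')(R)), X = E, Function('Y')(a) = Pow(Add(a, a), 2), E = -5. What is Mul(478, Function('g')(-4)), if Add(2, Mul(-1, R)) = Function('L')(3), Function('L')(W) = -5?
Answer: 91298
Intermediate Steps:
R = 7 (R = Add(2, Mul(-1, -5)) = Add(2, 5) = 7)
Function('Y')(a) = Mul(4, Pow(a, 2)) (Function('Y')(a) = Pow(Mul(2, a), 2) = Mul(4, Pow(a, 2)))
X = -5
Function('g')(H) = 191 (Function('g')(H) = Add(-5, Mul(4, Pow(7, 2))) = Add(-5, Mul(4, 49)) = Add(-5, 196) = 191)
Mul(478, Function('g')(-4)) = Mul(478, 191) = 91298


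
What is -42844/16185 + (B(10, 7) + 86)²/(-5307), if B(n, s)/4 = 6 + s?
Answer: -178533416/28631265 ≈ -6.2356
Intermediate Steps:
B(n, s) = 24 + 4*s (B(n, s) = 4*(6 + s) = 24 + 4*s)
-42844/16185 + (B(10, 7) + 86)²/(-5307) = -42844/16185 + ((24 + 4*7) + 86)²/(-5307) = -42844*1/16185 + ((24 + 28) + 86)²*(-1/5307) = -42844/16185 + (52 + 86)²*(-1/5307) = -42844/16185 + 138²*(-1/5307) = -42844/16185 + 19044*(-1/5307) = -42844/16185 - 6348/1769 = -178533416/28631265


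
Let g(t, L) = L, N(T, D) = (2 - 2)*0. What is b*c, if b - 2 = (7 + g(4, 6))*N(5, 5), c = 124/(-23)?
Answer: -248/23 ≈ -10.783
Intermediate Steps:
N(T, D) = 0 (N(T, D) = 0*0 = 0)
c = -124/23 (c = 124*(-1/23) = -124/23 ≈ -5.3913)
b = 2 (b = 2 + (7 + 6)*0 = 2 + 13*0 = 2 + 0 = 2)
b*c = 2*(-124/23) = -248/23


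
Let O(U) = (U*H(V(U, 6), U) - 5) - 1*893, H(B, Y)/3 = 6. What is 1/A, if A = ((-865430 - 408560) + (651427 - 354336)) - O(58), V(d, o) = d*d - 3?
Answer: -1/977045 ≈ -1.0235e-6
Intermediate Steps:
V(d, o) = -3 + d² (V(d, o) = d² - 3 = -3 + d²)
H(B, Y) = 18 (H(B, Y) = 3*6 = 18)
O(U) = -898 + 18*U (O(U) = (U*18 - 5) - 1*893 = (18*U - 5) - 893 = (-5 + 18*U) - 893 = -898 + 18*U)
A = -977045 (A = ((-865430 - 408560) + (651427 - 354336)) - (-898 + 18*58) = (-1273990 + 297091) - (-898 + 1044) = -976899 - 1*146 = -976899 - 146 = -977045)
1/A = 1/(-977045) = -1/977045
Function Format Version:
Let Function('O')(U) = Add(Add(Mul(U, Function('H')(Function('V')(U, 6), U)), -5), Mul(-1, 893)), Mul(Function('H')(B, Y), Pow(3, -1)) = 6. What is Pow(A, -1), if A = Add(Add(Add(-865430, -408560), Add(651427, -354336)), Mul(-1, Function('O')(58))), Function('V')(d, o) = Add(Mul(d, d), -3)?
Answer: Rational(-1, 977045) ≈ -1.0235e-6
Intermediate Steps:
Function('V')(d, o) = Add(-3, Pow(d, 2)) (Function('V')(d, o) = Add(Pow(d, 2), -3) = Add(-3, Pow(d, 2)))
Function('H')(B, Y) = 18 (Function('H')(B, Y) = Mul(3, 6) = 18)
Function('O')(U) = Add(-898, Mul(18, U)) (Function('O')(U) = Add(Add(Mul(U, 18), -5), Mul(-1, 893)) = Add(Add(Mul(18, U), -5), -893) = Add(Add(-5, Mul(18, U)), -893) = Add(-898, Mul(18, U)))
A = -977045 (A = Add(Add(Add(-865430, -408560), Add(651427, -354336)), Mul(-1, Add(-898, Mul(18, 58)))) = Add(Add(-1273990, 297091), Mul(-1, Add(-898, 1044))) = Add(-976899, Mul(-1, 146)) = Add(-976899, -146) = -977045)
Pow(A, -1) = Pow(-977045, -1) = Rational(-1, 977045)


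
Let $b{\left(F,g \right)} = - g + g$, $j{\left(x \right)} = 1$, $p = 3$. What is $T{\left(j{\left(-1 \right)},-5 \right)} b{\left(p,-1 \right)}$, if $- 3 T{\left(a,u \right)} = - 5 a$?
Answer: $0$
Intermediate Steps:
$T{\left(a,u \right)} = \frac{5 a}{3}$ ($T{\left(a,u \right)} = - \frac{\left(-5\right) a}{3} = \frac{5 a}{3}$)
$b{\left(F,g \right)} = 0$
$T{\left(j{\left(-1 \right)},-5 \right)} b{\left(p,-1 \right)} = \frac{5}{3} \cdot 1 \cdot 0 = \frac{5}{3} \cdot 0 = 0$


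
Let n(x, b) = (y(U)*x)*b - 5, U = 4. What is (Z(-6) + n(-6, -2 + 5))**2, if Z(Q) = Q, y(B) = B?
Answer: 6889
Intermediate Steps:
n(x, b) = -5 + 4*b*x (n(x, b) = (4*x)*b - 5 = 4*b*x - 5 = -5 + 4*b*x)
(Z(-6) + n(-6, -2 + 5))**2 = (-6 + (-5 + 4*(-2 + 5)*(-6)))**2 = (-6 + (-5 + 4*3*(-6)))**2 = (-6 + (-5 - 72))**2 = (-6 - 77)**2 = (-83)**2 = 6889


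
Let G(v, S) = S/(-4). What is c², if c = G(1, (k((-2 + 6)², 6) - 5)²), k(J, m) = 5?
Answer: 0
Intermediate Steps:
G(v, S) = -S/4 (G(v, S) = S*(-¼) = -S/4)
c = 0 (c = -(5 - 5)²/4 = -¼*0² = -¼*0 = 0)
c² = 0² = 0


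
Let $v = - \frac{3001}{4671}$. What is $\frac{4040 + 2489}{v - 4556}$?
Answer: $- \frac{30496959}{21284077} \approx -1.4329$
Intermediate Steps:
$v = - \frac{3001}{4671}$ ($v = \left(-3001\right) \frac{1}{4671} = - \frac{3001}{4671} \approx -0.64248$)
$\frac{4040 + 2489}{v - 4556} = \frac{4040 + 2489}{- \frac{3001}{4671} - 4556} = \frac{6529}{- \frac{21284077}{4671}} = 6529 \left(- \frac{4671}{21284077}\right) = - \frac{30496959}{21284077}$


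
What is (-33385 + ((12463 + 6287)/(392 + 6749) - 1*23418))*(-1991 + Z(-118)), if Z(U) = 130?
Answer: 754842951253/7141 ≈ 1.0571e+8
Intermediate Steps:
(-33385 + ((12463 + 6287)/(392 + 6749) - 1*23418))*(-1991 + Z(-118)) = (-33385 + ((12463 + 6287)/(392 + 6749) - 1*23418))*(-1991 + 130) = (-33385 + (18750/7141 - 23418))*(-1861) = (-33385 - 167209188/7141)*(-1861) = -405611473/7141*(-1861) = 754842951253/7141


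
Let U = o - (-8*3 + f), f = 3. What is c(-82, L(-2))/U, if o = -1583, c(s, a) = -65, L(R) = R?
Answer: 65/1562 ≈ 0.041613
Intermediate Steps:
U = -1562 (U = -1583 - (-8*3 + 3) = -1583 - (-24 + 3) = -1583 - 1*(-21) = -1583 + 21 = -1562)
c(-82, L(-2))/U = -65/(-1562) = -65*(-1/1562) = 65/1562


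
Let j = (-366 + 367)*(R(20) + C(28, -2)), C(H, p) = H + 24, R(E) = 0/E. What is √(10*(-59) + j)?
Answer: I*√538 ≈ 23.195*I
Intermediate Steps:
R(E) = 0
C(H, p) = 24 + H
j = 52 (j = (-366 + 367)*(0 + (24 + 28)) = 1*(0 + 52) = 1*52 = 52)
√(10*(-59) + j) = √(10*(-59) + 52) = √(-590 + 52) = √(-538) = I*√538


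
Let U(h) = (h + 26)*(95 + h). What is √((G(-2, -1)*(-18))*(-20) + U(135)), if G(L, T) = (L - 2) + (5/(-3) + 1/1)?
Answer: 5*√1414 ≈ 188.02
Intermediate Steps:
U(h) = (26 + h)*(95 + h)
G(L, T) = -8/3 + L (G(L, T) = (-2 + L) + (5*(-⅓) + 1*1) = (-2 + L) + (-5/3 + 1) = (-2 + L) - ⅔ = -8/3 + L)
√((G(-2, -1)*(-18))*(-20) + U(135)) = √(((-8/3 - 2)*(-18))*(-20) + (2470 + 135² + 121*135)) = √(-14/3*(-18)*(-20) + (2470 + 18225 + 16335)) = √(84*(-20) + 37030) = √(-1680 + 37030) = √35350 = 5*√1414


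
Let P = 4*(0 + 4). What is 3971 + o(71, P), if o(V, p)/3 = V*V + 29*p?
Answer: 20486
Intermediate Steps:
P = 16 (P = 4*4 = 16)
o(V, p) = 3*V² + 87*p (o(V, p) = 3*(V*V + 29*p) = 3*(V² + 29*p) = 3*V² + 87*p)
3971 + o(71, P) = 3971 + (3*71² + 87*16) = 3971 + (3*5041 + 1392) = 3971 + (15123 + 1392) = 3971 + 16515 = 20486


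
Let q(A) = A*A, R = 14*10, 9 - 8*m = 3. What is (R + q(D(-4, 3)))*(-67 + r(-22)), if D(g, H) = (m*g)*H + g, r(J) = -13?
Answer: -24720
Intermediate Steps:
m = ¾ (m = 9/8 - ⅛*3 = 9/8 - 3/8 = ¾ ≈ 0.75000)
R = 140
D(g, H) = g + 3*H*g/4 (D(g, H) = (3*g/4)*H + g = 3*H*g/4 + g = g + 3*H*g/4)
q(A) = A²
(R + q(D(-4, 3)))*(-67 + r(-22)) = (140 + ((¼)*(-4)*(4 + 3*3))²)*(-67 - 13) = (140 + ((¼)*(-4)*(4 + 9))²)*(-80) = (140 + ((¼)*(-4)*13)²)*(-80) = (140 + (-13)²)*(-80) = (140 + 169)*(-80) = 309*(-80) = -24720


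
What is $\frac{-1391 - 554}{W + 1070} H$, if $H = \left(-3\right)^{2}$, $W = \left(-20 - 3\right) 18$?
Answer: $- \frac{17505}{656} \approx -26.684$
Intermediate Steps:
$W = -414$ ($W = \left(-23\right) 18 = -414$)
$H = 9$
$\frac{-1391 - 554}{W + 1070} H = \frac{-1391 - 554}{-414 + 1070} \cdot 9 = - \frac{1945}{656} \cdot 9 = \left(-1945\right) \frac{1}{656} \cdot 9 = \left(- \frac{1945}{656}\right) 9 = - \frac{17505}{656}$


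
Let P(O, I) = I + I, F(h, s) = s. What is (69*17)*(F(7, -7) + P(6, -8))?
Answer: -26979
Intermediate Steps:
P(O, I) = 2*I
(69*17)*(F(7, -7) + P(6, -8)) = (69*17)*(-7 + 2*(-8)) = 1173*(-7 - 16) = 1173*(-23) = -26979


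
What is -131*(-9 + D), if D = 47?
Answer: -4978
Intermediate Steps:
-131*(-9 + D) = -131*(-9 + 47) = -131*38 = -4978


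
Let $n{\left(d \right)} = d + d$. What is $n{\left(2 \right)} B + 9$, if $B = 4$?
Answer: $25$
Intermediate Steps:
$n{\left(d \right)} = 2 d$
$n{\left(2 \right)} B + 9 = 2 \cdot 2 \cdot 4 + 9 = 4 \cdot 4 + 9 = 16 + 9 = 25$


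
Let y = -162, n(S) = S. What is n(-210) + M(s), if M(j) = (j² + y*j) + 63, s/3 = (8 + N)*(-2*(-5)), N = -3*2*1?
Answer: -6267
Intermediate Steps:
N = -6 (N = -6*1 = -6)
s = 60 (s = 3*((8 - 6)*(-2*(-5))) = 3*(2*10) = 3*20 = 60)
M(j) = 63 + j² - 162*j (M(j) = (j² - 162*j) + 63 = 63 + j² - 162*j)
n(-210) + M(s) = -210 + (63 + 60² - 162*60) = -210 + (63 + 3600 - 9720) = -210 - 6057 = -6267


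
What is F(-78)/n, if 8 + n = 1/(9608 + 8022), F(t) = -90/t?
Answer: -88150/611169 ≈ -0.14423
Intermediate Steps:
n = -141039/17630 (n = -8 + 1/(9608 + 8022) = -8 + 1/17630 = -141039/17630 ≈ -7.9999)
F(-78)/n = (-90/(-78))/(-141039/17630) = -90*(-1/78)*(-17630/141039) = (15/13)*(-17630/141039) = -88150/611169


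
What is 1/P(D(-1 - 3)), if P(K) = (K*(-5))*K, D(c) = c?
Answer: -1/80 ≈ -0.012500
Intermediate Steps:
P(K) = -5*K**2 (P(K) = (-5*K)*K = -5*K**2)
1/P(D(-1 - 3)) = 1/(-5*(-1 - 3)**2) = 1/(-5*(-4)**2) = 1/(-5*16) = 1/(-80) = -1/80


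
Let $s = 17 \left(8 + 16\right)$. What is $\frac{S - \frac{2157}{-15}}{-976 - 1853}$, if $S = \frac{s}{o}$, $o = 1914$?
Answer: $- \frac{3329}{65395} \approx -0.050906$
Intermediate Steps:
$s = 408$ ($s = 17 \cdot 24 = 408$)
$S = \frac{68}{319}$ ($S = \frac{408}{1914} = 408 \cdot \frac{1}{1914} = \frac{68}{319} \approx 0.21317$)
$\frac{S - \frac{2157}{-15}}{-976 - 1853} = \frac{\frac{68}{319} - \frac{2157}{-15}}{-976 - 1853} = \frac{\frac{68}{319} - - \frac{719}{5}}{-2829} = \left(\frac{68}{319} + \frac{719}{5}\right) \left(- \frac{1}{2829}\right) = \frac{229701}{1595} \left(- \frac{1}{2829}\right) = - \frac{3329}{65395}$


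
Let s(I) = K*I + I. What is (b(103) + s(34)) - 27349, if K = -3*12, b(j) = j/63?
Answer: -1797854/63 ≈ -28537.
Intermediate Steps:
b(j) = j/63 (b(j) = j*(1/63) = j/63)
K = -36
s(I) = -35*I (s(I) = -36*I + I = -35*I)
(b(103) + s(34)) - 27349 = ((1/63)*103 - 35*34) - 27349 = (103/63 - 1190) - 27349 = -74867/63 - 27349 = -1797854/63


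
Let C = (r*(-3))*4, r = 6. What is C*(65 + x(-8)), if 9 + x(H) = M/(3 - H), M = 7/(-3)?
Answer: -44184/11 ≈ -4016.7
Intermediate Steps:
M = -7/3 (M = 7*(-⅓) = -7/3 ≈ -2.3333)
x(H) = -9 - 7/(3*(3 - H))
C = -72 (C = (6*(-3))*4 = -18*4 = -72)
C*(65 + x(-8)) = -72*(65 + (88 - 27*(-8))/(3*(-3 - 8))) = -72*(65 + (⅓)*(88 + 216)/(-11)) = -72*(65 + (⅓)*(-1/11)*304) = -72*(65 - 304/33) = -72*1841/33 = -44184/11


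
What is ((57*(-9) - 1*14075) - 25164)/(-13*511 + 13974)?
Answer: -39752/7331 ≈ -5.4225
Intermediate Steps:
((57*(-9) - 1*14075) - 25164)/(-13*511 + 13974) = ((-513 - 14075) - 25164)/(-6643 + 13974) = (-14588 - 25164)/7331 = -39752*1/7331 = -39752/7331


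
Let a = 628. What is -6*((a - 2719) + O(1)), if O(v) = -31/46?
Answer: 288651/23 ≈ 12550.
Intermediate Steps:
O(v) = -31/46 (O(v) = -31*1/46 = -31/46)
-6*((a - 2719) + O(1)) = -6*((628 - 2719) - 31/46) = -6*(-2091 - 31/46) = -6*(-96217/46) = 288651/23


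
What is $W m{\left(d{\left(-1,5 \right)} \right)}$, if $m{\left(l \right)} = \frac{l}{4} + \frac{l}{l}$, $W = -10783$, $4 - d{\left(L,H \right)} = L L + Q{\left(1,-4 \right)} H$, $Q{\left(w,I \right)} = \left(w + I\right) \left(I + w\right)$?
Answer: $\frac{204877}{2} \approx 1.0244 \cdot 10^{5}$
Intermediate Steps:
$Q{\left(w,I \right)} = \left(I + w\right)^{2}$ ($Q{\left(w,I \right)} = \left(I + w\right) \left(I + w\right) = \left(I + w\right)^{2}$)
$d{\left(L,H \right)} = 4 - L^{2} - 9 H$ ($d{\left(L,H \right)} = 4 - \left(L L + \left(-4 + 1\right)^{2} H\right) = 4 - \left(L^{2} + \left(-3\right)^{2} H\right) = 4 - \left(L^{2} + 9 H\right) = 4 - L^{2} - 9 H$)
$m{\left(l \right)} = 1 + \frac{l}{4}$ ($m{\left(l \right)} = l \frac{1}{4} + 1 = \frac{l}{4} + 1 = 1 + \frac{l}{4}$)
$W m{\left(d{\left(-1,5 \right)} \right)} = - 10783 \left(1 + \frac{4 - \left(-1\right)^{2} - 45}{4}\right) = - 10783 \left(1 + \frac{4 - 1 - 45}{4}\right) = - 10783 \left(1 + \frac{1}{4} \left(-42\right)\right) = - 10783 \left(1 - \frac{21}{2}\right) = \left(-10783\right) \left(- \frac{19}{2}\right) = \frac{204877}{2}$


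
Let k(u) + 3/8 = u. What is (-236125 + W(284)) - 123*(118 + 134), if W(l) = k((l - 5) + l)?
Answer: -2132467/8 ≈ -2.6656e+5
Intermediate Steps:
k(u) = -3/8 + u
W(l) = -43/8 + 2*l (W(l) = -3/8 + ((l - 5) + l) = -3/8 + ((-5 + l) + l) = -3/8 + (-5 + 2*l) = -43/8 + 2*l)
(-236125 + W(284)) - 123*(118 + 134) = (-236125 + (-43/8 + 2*284)) - 123*(118 + 134) = (-236125 + (-43/8 + 568)) - 123*252 = (-236125 + 4501/8) - 30996 = -1884499/8 - 30996 = -2132467/8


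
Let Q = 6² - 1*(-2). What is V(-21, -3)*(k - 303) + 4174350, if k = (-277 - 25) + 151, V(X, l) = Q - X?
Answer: 4147564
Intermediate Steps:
Q = 38 (Q = 36 + 2 = 38)
V(X, l) = 38 - X
k = -151 (k = -302 + 151 = -151)
V(-21, -3)*(k - 303) + 4174350 = (38 - 1*(-21))*(-151 - 303) + 4174350 = (38 + 21)*(-454) + 4174350 = 59*(-454) + 4174350 = -26786 + 4174350 = 4147564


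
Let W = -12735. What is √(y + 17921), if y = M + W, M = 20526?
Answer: 4*√1607 ≈ 160.35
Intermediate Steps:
y = 7791 (y = 20526 - 12735 = 7791)
√(y + 17921) = √(7791 + 17921) = √25712 = 4*√1607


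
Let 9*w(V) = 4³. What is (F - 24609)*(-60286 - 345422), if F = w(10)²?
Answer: 269015913988/27 ≈ 9.9636e+9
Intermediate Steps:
w(V) = 64/9 (w(V) = (⅑)*4³ = (⅑)*64 = 64/9)
F = 4096/81 (F = (64/9)² = 4096/81 ≈ 50.568)
(F - 24609)*(-60286 - 345422) = (4096/81 - 24609)*(-60286 - 345422) = -1989233/81*(-405708) = 269015913988/27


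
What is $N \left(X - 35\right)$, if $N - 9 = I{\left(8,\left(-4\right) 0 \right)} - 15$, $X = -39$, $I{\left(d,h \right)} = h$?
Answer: $444$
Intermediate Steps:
$N = -6$ ($N = 9 - 15 = -6$)
$N \left(X - 35\right) = - 6 \left(-39 - 35\right) = \left(-6\right) \left(-74\right) = 444$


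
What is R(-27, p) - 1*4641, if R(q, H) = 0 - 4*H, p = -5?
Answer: -4621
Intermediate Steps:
R(q, H) = -4*H
R(-27, p) - 1*4641 = -4*(-5) - 1*4641 = 20 - 4641 = -4621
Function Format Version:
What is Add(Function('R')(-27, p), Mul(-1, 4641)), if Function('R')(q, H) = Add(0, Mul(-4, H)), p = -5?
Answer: -4621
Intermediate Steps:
Function('R')(q, H) = Mul(-4, H)
Add(Function('R')(-27, p), Mul(-1, 4641)) = Add(Mul(-4, -5), Mul(-1, 4641)) = Add(20, -4641) = -4621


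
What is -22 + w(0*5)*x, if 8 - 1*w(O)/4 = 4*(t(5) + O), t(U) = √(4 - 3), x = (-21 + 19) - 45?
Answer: -774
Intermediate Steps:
x = -47 (x = -2 - 45 = -47)
t(U) = 1 (t(U) = √1 = 1)
w(O) = 16 - 16*O (w(O) = 32 - 16*(1 + O) = 32 - 4*(4 + 4*O) = 32 + (-16 - 16*O) = 16 - 16*O)
-22 + w(0*5)*x = -22 + (16 - 0*5)*(-47) = -22 + (16 - 16*0)*(-47) = -22 + (16 + 0)*(-47) = -22 + 16*(-47) = -22 - 752 = -774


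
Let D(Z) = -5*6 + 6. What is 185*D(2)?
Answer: -4440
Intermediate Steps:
D(Z) = -24 (D(Z) = -30 + 6 = -24)
185*D(2) = 185*(-24) = -4440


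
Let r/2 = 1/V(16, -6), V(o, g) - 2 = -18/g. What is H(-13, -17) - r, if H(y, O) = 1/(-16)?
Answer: -37/80 ≈ -0.46250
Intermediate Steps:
V(o, g) = 2 - 18/g
H(y, O) = -1/16
r = ⅖ (r = 2/(2 - 18/(-6)) = 2/(2 - 18*(-⅙)) = 2/(2 + 3) = 2/5 = 2*(⅕) = ⅖ ≈ 0.40000)
H(-13, -17) - r = -1/16 - 1*⅖ = -1/16 - ⅖ = -37/80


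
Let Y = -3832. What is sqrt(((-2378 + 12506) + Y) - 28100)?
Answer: 2*I*sqrt(5451) ≈ 147.66*I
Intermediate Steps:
sqrt(((-2378 + 12506) + Y) - 28100) = sqrt(((-2378 + 12506) - 3832) - 28100) = sqrt((10128 - 3832) - 28100) = sqrt(6296 - 28100) = sqrt(-21804) = 2*I*sqrt(5451)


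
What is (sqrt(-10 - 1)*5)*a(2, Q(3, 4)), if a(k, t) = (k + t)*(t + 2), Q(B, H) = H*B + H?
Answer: 1620*I*sqrt(11) ≈ 5372.9*I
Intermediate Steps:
Q(B, H) = H + B*H (Q(B, H) = B*H + H = H + B*H)
a(k, t) = (2 + t)*(k + t) (a(k, t) = (k + t)*(2 + t) = (2 + t)*(k + t))
(sqrt(-10 - 1)*5)*a(2, Q(3, 4)) = (sqrt(-10 - 1)*5)*((4*(1 + 3))**2 + 2*2 + 2*(4*(1 + 3)) + 2*(4*(1 + 3))) = (sqrt(-11)*5)*((4*4)**2 + 4 + 2*(4*4) + 2*(4*4)) = ((I*sqrt(11))*5)*(16**2 + 4 + 2*16 + 2*16) = (5*I*sqrt(11))*(256 + 4 + 32 + 32) = (5*I*sqrt(11))*324 = 1620*I*sqrt(11)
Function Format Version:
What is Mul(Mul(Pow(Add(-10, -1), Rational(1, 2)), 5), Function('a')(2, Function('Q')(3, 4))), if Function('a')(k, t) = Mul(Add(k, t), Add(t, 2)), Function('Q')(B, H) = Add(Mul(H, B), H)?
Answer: Mul(1620, I, Pow(11, Rational(1, 2))) ≈ Mul(5372.9, I)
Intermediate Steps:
Function('Q')(B, H) = Add(H, Mul(B, H)) (Function('Q')(B, H) = Add(Mul(B, H), H) = Add(H, Mul(B, H)))
Function('a')(k, t) = Mul(Add(2, t), Add(k, t)) (Function('a')(k, t) = Mul(Add(k, t), Add(2, t)) = Mul(Add(2, t), Add(k, t)))
Mul(Mul(Pow(Add(-10, -1), Rational(1, 2)), 5), Function('a')(2, Function('Q')(3, 4))) = Mul(Mul(Pow(Add(-10, -1), Rational(1, 2)), 5), Add(Pow(Mul(4, Add(1, 3)), 2), Mul(2, 2), Mul(2, Mul(4, Add(1, 3))), Mul(2, Mul(4, Add(1, 3))))) = Mul(Mul(Pow(-11, Rational(1, 2)), 5), Add(Pow(Mul(4, 4), 2), 4, Mul(2, Mul(4, 4)), Mul(2, Mul(4, 4)))) = Mul(Mul(Mul(I, Pow(11, Rational(1, 2))), 5), Add(Pow(16, 2), 4, Mul(2, 16), Mul(2, 16))) = Mul(Mul(5, I, Pow(11, Rational(1, 2))), Add(256, 4, 32, 32)) = Mul(Mul(5, I, Pow(11, Rational(1, 2))), 324) = Mul(1620, I, Pow(11, Rational(1, 2)))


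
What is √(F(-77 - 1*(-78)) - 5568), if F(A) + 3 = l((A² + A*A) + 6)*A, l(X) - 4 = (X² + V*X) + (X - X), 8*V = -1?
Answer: 8*I*√86 ≈ 74.189*I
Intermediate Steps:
V = -⅛ (V = (⅛)*(-1) = -⅛ ≈ -0.12500)
l(X) = 4 + X² - X/8 (l(X) = 4 + ((X² - X/8) + (X - X)) = 4 + ((X² - X/8) + 0) = 4 + (X² - X/8) = 4 + X² - X/8)
F(A) = -3 + A*(13/4 + (6 + 2*A²)² - A²/4) (F(A) = -3 + (4 + ((A² + A*A) + 6)² - ((A² + A*A) + 6)/8)*A = -3 + (4 + ((A² + A²) + 6)² - ((A² + A²) + 6)/8)*A = -3 + (4 + (2*A² + 6)² - (2*A² + 6)/8)*A = -3 + (4 + (6 + 2*A²)² - (6 + 2*A²)/8)*A = -3 + (4 + (6 + 2*A²)² + (-¾ - A²/4))*A = -3 + (13/4 + (6 + 2*A²)² - A²/4)*A = -3 + A*(13/4 + (6 + 2*A²)² - A²/4))
√(F(-77 - 1*(-78)) - 5568) = √((-3 + 4*(-77 - 1*(-78))⁵ + 95*(-77 - 1*(-78))³/4 + 157*(-77 - 1*(-78))/4) - 5568) = √((-3 + 4*(-77 + 78)⁵ + 95*(-77 + 78)³/4 + 157*(-77 + 78)/4) - 5568) = √((-3 + 4*1⁵ + (95/4)*1³ + (157/4)*1) - 5568) = √((-3 + 4*1 + (95/4)*1 + 157/4) - 5568) = √((-3 + 4 + 95/4 + 157/4) - 5568) = √(64 - 5568) = √(-5504) = 8*I*√86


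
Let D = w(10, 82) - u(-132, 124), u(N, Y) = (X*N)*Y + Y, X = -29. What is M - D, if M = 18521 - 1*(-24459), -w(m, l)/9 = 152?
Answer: 519144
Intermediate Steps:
u(N, Y) = Y - 29*N*Y (u(N, Y) = (-29*N)*Y + Y = -29*N*Y + Y = Y - 29*N*Y)
w(m, l) = -1368 (w(m, l) = -9*152 = -1368)
M = 42980 (M = 18521 + 24459 = 42980)
D = -476164 (D = -1368 - 124*(1 - 29*(-132)) = -1368 - 124*(1 + 3828) = -1368 - 124*3829 = -1368 - 1*474796 = -1368 - 474796 = -476164)
M - D = 42980 - 1*(-476164) = 42980 + 476164 = 519144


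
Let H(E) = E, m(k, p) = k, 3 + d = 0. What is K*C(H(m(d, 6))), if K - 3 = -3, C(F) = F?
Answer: 0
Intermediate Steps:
d = -3 (d = -3 + 0 = -3)
K = 0 (K = 3 - 3 = 0)
K*C(H(m(d, 6))) = 0*(-3) = 0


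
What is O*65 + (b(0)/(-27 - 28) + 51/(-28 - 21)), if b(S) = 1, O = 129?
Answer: 22594721/2695 ≈ 8383.9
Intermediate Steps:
O*65 + (b(0)/(-27 - 28) + 51/(-28 - 21)) = 129*65 + (1/(-27 - 28) + 51/(-28 - 21)) = 8385 + (1/(-55) + 51/(-49)) = 8385 + (1*(-1/55) + 51*(-1/49)) = 8385 + (-1/55 - 51/49) = 8385 - 2854/2695 = 22594721/2695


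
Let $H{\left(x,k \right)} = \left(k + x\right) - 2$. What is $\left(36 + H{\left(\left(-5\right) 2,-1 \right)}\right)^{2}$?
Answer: $529$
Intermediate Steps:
$H{\left(x,k \right)} = -2 + k + x$
$\left(36 + H{\left(\left(-5\right) 2,-1 \right)}\right)^{2} = \left(36 - 13\right)^{2} = 23^{2} = 529$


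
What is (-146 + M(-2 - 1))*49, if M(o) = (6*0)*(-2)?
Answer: -7154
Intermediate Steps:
M(o) = 0 (M(o) = 0*(-2) = 0)
(-146 + M(-2 - 1))*49 = (-146 + 0)*49 = -146*49 = -7154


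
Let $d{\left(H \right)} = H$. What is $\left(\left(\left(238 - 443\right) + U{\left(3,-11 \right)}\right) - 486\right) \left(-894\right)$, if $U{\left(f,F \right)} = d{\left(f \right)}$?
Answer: $615072$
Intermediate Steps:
$U{\left(f,F \right)} = f$
$\left(\left(\left(238 - 443\right) + U{\left(3,-11 \right)}\right) - 486\right) \left(-894\right) = \left(\left(\left(238 - 443\right) + 3\right) - 486\right) \left(-894\right) = \left(\left(-205 + 3\right) - 486\right) \left(-894\right) = \left(-202 - 486\right) \left(-894\right) = \left(-688\right) \left(-894\right) = 615072$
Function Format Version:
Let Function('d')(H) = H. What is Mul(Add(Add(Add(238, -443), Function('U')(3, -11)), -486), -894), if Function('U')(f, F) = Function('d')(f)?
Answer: 615072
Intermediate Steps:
Function('U')(f, F) = f
Mul(Add(Add(Add(238, -443), Function('U')(3, -11)), -486), -894) = Mul(Add(Add(Add(238, -443), 3), -486), -894) = Mul(Add(Add(-205, 3), -486), -894) = Mul(Add(-202, -486), -894) = Mul(-688, -894) = 615072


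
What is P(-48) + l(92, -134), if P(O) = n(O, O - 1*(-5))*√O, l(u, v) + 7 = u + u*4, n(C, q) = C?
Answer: 453 - 192*I*√3 ≈ 453.0 - 332.55*I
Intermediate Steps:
l(u, v) = -7 + 5*u (l(u, v) = -7 + (u + u*4) = -7 + (u + 4*u) = -7 + 5*u)
P(O) = O^(3/2) (P(O) = O*√O = O^(3/2))
P(-48) + l(92, -134) = (-48)^(3/2) + (-7 + 5*92) = -192*I*√3 + (-7 + 460) = -192*I*√3 + 453 = 453 - 192*I*√3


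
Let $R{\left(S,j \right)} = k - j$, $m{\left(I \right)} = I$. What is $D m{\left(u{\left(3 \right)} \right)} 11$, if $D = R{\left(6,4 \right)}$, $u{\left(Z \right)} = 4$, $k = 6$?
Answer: $88$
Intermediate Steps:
$R{\left(S,j \right)} = 6 - j$
$D = 2$ ($D = 6 - 4 = 2$)
$D m{\left(u{\left(3 \right)} \right)} 11 = 2 \cdot 4 \cdot 11 = 8 \cdot 11 = 88$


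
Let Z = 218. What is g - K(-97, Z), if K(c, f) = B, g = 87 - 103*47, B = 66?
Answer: -4820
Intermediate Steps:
g = -4754 (g = 87 - 4841 = -4754)
K(c, f) = 66
g - K(-97, Z) = -4754 - 1*66 = -4754 - 66 = -4820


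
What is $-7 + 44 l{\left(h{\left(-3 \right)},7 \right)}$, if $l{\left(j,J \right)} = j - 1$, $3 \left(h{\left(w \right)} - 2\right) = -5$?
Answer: $- \frac{109}{3} \approx -36.333$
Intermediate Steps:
$h{\left(w \right)} = \frac{1}{3}$ ($h{\left(w \right)} = 2 + \frac{1}{3} \left(-5\right) = 2 - \frac{5}{3} = \frac{1}{3}$)
$l{\left(j,J \right)} = -1 + j$
$-7 + 44 l{\left(h{\left(-3 \right)},7 \right)} = -7 + 44 \left(-1 + \frac{1}{3}\right) = -7 + 44 \left(- \frac{2}{3}\right) = -7 - \frac{88}{3} = - \frac{109}{3}$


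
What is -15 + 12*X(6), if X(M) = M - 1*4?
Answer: 9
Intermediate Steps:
X(M) = -4 + M (X(M) = M - 4 = -4 + M)
-15 + 12*X(6) = -15 + 12*(-4 + 6) = -15 + 12*2 = -15 + 24 = 9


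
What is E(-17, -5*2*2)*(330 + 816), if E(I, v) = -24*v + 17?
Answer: 569562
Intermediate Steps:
E(I, v) = 17 - 24*v
E(-17, -5*2*2)*(330 + 816) = (17 - 24*(-5*2)*2)*(330 + 816) = (17 - (-240)*2)*1146 = (17 - 24*(-20))*1146 = (17 + 480)*1146 = 497*1146 = 569562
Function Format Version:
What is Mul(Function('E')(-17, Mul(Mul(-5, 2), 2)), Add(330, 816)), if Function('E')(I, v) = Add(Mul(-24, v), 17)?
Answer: 569562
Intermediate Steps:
Function('E')(I, v) = Add(17, Mul(-24, v))
Mul(Function('E')(-17, Mul(Mul(-5, 2), 2)), Add(330, 816)) = Mul(Add(17, Mul(-24, Mul(Mul(-5, 2), 2))), Add(330, 816)) = Mul(Add(17, Mul(-24, Mul(-10, 2))), 1146) = Mul(Add(17, Mul(-24, -20)), 1146) = Mul(Add(17, 480), 1146) = Mul(497, 1146) = 569562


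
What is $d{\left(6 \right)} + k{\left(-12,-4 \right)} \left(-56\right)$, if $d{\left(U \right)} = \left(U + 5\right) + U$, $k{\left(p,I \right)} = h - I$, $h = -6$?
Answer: $129$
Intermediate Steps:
$k{\left(p,I \right)} = -6 - I$
$d{\left(U \right)} = 5 + 2 U$ ($d{\left(U \right)} = \left(5 + U\right) + U = 5 + 2 U$)
$d{\left(6 \right)} + k{\left(-12,-4 \right)} \left(-56\right) = \left(5 + 2 \cdot 6\right) + \left(-6 - -4\right) \left(-56\right) = \left(5 + 12\right) + \left(-6 + 4\right) \left(-56\right) = 17 - -112 = 17 + 112 = 129$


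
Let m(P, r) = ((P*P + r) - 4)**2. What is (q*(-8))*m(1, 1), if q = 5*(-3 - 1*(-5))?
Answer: -320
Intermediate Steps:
m(P, r) = (-4 + r + P**2)**2 (m(P, r) = ((P**2 + r) - 4)**2 = ((r + P**2) - 4)**2 = (-4 + r + P**2)**2)
q = 10 (q = 5*(-3 + 5) = 5*2 = 10)
(q*(-8))*m(1, 1) = (10*(-8))*(-4 + 1 + 1**2)**2 = -80*(-4 + 1 + 1)**2 = -80*(-2)**2 = -80*4 = -320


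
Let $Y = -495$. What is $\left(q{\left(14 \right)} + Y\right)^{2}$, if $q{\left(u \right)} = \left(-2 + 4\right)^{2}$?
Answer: $241081$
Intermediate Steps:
$q{\left(u \right)} = 4$ ($q{\left(u \right)} = 2^{2} = 4$)
$\left(q{\left(14 \right)} + Y\right)^{2} = \left(4 - 495\right)^{2} = \left(-491\right)^{2} = 241081$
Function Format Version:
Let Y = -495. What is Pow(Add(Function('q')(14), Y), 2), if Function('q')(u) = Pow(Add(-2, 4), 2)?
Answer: 241081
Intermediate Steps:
Function('q')(u) = 4 (Function('q')(u) = Pow(2, 2) = 4)
Pow(Add(Function('q')(14), Y), 2) = Pow(Add(4, -495), 2) = Pow(-491, 2) = 241081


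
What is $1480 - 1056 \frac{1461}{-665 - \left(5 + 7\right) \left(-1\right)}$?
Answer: $\frac{2509256}{653} \approx 3842.7$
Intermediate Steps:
$1480 - 1056 \frac{1461}{-665 - \left(5 + 7\right) \left(-1\right)} = 1480 - 1056 \frac{1461}{-665 - 12 \left(-1\right)} = 1480 - 1056 \frac{1461}{-665 - -12} = 1480 - 1056 \frac{1461}{-665 + 12} = 1480 - 1056 \frac{1461}{-653} = 1480 - 1056 \cdot 1461 \left(- \frac{1}{653}\right) = 1480 - - \frac{1542816}{653} = 1480 + \frac{1542816}{653} = \frac{2509256}{653}$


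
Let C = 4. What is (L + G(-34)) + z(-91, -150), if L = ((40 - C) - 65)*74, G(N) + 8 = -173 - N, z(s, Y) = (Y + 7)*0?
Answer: -2293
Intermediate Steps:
z(s, Y) = 0 (z(s, Y) = (7 + Y)*0 = 0)
G(N) = -181 - N (G(N) = -8 + (-173 - N) = -181 - N)
L = -2146 (L = ((40 - 1*4) - 65)*74 = ((40 - 4) - 65)*74 = (36 - 65)*74 = -29*74 = -2146)
(L + G(-34)) + z(-91, -150) = (-2146 + (-181 - 1*(-34))) + 0 = (-2146 + (-181 + 34)) + 0 = (-2146 - 147) + 0 = -2293 + 0 = -2293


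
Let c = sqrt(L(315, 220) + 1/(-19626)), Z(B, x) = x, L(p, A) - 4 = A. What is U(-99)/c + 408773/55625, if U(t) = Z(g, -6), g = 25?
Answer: 408773/55625 - 6*sqrt(86280272598)/4396223 ≈ 6.9478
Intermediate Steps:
L(p, A) = 4 + A
U(t) = -6
c = sqrt(86280272598)/19626 (c = sqrt((4 + 220) + 1/(-19626)) = sqrt(224 - 1/19626) = sqrt(4396223/19626) = sqrt(86280272598)/19626 ≈ 14.967)
U(-99)/c + 408773/55625 = -6*sqrt(86280272598)/4396223 + 408773/55625 = 408773/55625 - 6*sqrt(86280272598)/4396223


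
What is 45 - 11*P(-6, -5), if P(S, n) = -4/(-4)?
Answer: 34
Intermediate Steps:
P(S, n) = 1 (P(S, n) = -4*(-¼) = 1)
45 - 11*P(-6, -5) = 45 - 11*1 = 45 - 11 = 34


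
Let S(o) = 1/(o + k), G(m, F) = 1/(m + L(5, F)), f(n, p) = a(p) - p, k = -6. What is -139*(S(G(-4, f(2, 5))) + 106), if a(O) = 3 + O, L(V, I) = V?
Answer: -73531/5 ≈ -14706.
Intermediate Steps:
f(n, p) = 3 (f(n, p) = (3 + p) - p = 3)
G(m, F) = 1/(5 + m) (G(m, F) = 1/(m + 5) = 1/(5 + m))
S(o) = 1/(-6 + o) (S(o) = 1/(o - 6) = 1/(-6 + o))
-139*(S(G(-4, f(2, 5))) + 106) = -139*(1/(-6 + 1/(5 - 4)) + 106) = -139*(1/(-6 + 1/1) + 106) = -139*(1/(-6 + 1) + 106) = -139*(1/(-5) + 106) = -139*(-⅕ + 106) = -139*529/5 = -73531/5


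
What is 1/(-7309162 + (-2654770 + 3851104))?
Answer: -1/6112828 ≈ -1.6359e-7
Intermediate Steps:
1/(-7309162 + (-2654770 + 3851104)) = 1/(-7309162 + 1196334) = 1/(-6112828) = -1/6112828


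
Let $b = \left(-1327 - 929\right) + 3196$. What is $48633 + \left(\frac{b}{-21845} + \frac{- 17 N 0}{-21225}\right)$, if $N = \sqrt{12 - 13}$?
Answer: $\frac{212477389}{4369} \approx 48633.0$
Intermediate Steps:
$N = i$ ($N = \sqrt{-1} = i \approx 1.0 i$)
$b = 940$ ($b = -2256 + 3196 = 940$)
$48633 + \left(\frac{b}{-21845} + \frac{- 17 N 0}{-21225}\right) = 48633 + \left(\frac{940}{-21845} + \frac{- 17 i 0}{-21225}\right) = 48633 + \left(940 \left(- \frac{1}{21845}\right) + 0 \left(- \frac{1}{21225}\right)\right) = 48633 + \left(- \frac{188}{4369} + 0\right) = 48633 - \frac{188}{4369} = \frac{212477389}{4369}$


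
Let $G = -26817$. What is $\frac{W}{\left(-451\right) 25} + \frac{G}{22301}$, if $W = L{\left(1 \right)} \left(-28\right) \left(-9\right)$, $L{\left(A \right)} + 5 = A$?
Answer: $- \frac{279882267}{251443775} \approx -1.1131$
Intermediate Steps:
$L{\left(A \right)} = -5 + A$
$W = -1008$ ($W = \left(-5 + 1\right) \left(-28\right) \left(-9\right) = \left(-4\right) \left(-28\right) \left(-9\right) = 112 \left(-9\right) = -1008$)
$\frac{W}{\left(-451\right) 25} + \frac{G}{22301} = - \frac{1008}{\left(-451\right) 25} - \frac{26817}{22301} = - \frac{1008}{-11275} - \frac{26817}{22301} = \left(-1008\right) \left(- \frac{1}{11275}\right) - \frac{26817}{22301} = \frac{1008}{11275} - \frac{26817}{22301} = - \frac{279882267}{251443775}$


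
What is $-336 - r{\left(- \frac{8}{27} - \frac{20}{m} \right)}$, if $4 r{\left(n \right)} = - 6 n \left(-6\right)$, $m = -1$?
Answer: $- \frac{1540}{3} \approx -513.33$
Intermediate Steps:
$r{\left(n \right)} = 9 n$ ($r{\left(n \right)} = \frac{- 6 n \left(-6\right)}{4} = \frac{36 n}{4} = 9 n$)
$-336 - r{\left(- \frac{8}{27} - \frac{20}{m} \right)} = -336 - 9 \left(- \frac{8}{27} - \frac{20}{-1}\right) = -336 - 9 \left(\left(-8\right) \frac{1}{27} - -20\right) = -336 - 9 \left(- \frac{8}{27} + 20\right) = -336 - 9 \cdot \frac{532}{27} = -336 - \frac{532}{3} = - \frac{1540}{3}$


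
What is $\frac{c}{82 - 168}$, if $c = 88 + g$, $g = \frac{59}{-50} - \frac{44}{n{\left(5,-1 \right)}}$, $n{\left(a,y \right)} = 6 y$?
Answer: $- \frac{14123}{12900} \approx -1.0948$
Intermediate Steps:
$g = \frac{923}{150}$ ($g = \frac{59}{-50} - \frac{44}{6 \left(-1\right)} = 59 \left(- \frac{1}{50}\right) - \frac{44}{-6} = - \frac{59}{50} - - \frac{22}{3} = - \frac{59}{50} + \frac{22}{3} = \frac{923}{150} \approx 6.1533$)
$c = \frac{14123}{150}$ ($c = 88 + \frac{923}{150} = \frac{14123}{150} \approx 94.153$)
$\frac{c}{82 - 168} = \frac{14123}{150 \left(82 - 168\right)} = \frac{14123}{150 \left(-86\right)} = \frac{14123}{150} \left(- \frac{1}{86}\right) = - \frac{14123}{12900}$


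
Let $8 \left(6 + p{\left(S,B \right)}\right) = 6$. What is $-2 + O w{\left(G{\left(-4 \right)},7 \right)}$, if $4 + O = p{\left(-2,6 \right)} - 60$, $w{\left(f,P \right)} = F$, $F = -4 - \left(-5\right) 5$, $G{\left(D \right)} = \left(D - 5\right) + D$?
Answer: $- \frac{5825}{4} \approx -1456.3$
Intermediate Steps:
$p{\left(S,B \right)} = - \frac{21}{4}$ ($p{\left(S,B \right)} = -6 + \frac{1}{8} \cdot 6 = -6 + \frac{3}{4} = - \frac{21}{4}$)
$G{\left(D \right)} = -5 + 2 D$ ($G{\left(D \right)} = \left(-5 + D\right) + D = -5 + 2 D$)
$F = 21$ ($F = -4 - -25 = -4 + 25 = 21$)
$w{\left(f,P \right)} = 21$
$O = - \frac{277}{4}$ ($O = -4 - \frac{261}{4} = - \frac{277}{4} \approx -69.25$)
$-2 + O w{\left(G{\left(-4 \right)},7 \right)} = -2 - \frac{5817}{4} = - \frac{5825}{4}$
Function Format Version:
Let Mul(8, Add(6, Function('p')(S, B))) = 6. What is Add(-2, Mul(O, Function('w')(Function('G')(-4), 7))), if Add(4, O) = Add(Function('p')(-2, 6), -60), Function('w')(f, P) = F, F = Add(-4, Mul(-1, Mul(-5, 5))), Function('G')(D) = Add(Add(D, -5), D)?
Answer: Rational(-5825, 4) ≈ -1456.3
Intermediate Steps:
Function('p')(S, B) = Rational(-21, 4) (Function('p')(S, B) = Add(-6, Mul(Rational(1, 8), 6)) = Add(-6, Rational(3, 4)) = Rational(-21, 4))
Function('G')(D) = Add(-5, Mul(2, D)) (Function('G')(D) = Add(Add(-5, D), D) = Add(-5, Mul(2, D)))
F = 21 (F = Add(-4, Mul(-1, -25)) = Add(-4, 25) = 21)
Function('w')(f, P) = 21
O = Rational(-277, 4) (O = Add(-4, Add(Rational(-21, 4), -60)) = Add(-4, Rational(-261, 4)) = Rational(-277, 4) ≈ -69.250)
Add(-2, Mul(O, Function('w')(Function('G')(-4), 7))) = Add(-2, Mul(Rational(-277, 4), 21)) = Add(-2, Rational(-5817, 4)) = Rational(-5825, 4)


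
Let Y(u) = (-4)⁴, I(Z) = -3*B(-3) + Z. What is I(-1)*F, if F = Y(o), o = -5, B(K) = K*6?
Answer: 13568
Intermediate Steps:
B(K) = 6*K
I(Z) = 54 + Z (I(Z) = -18*(-3) + Z = -3*(-18) + Z = 54 + Z)
Y(u) = 256
F = 256
I(-1)*F = (54 - 1)*256 = 53*256 = 13568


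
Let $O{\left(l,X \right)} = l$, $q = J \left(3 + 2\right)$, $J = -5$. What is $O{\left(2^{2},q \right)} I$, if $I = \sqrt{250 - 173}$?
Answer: $4 \sqrt{77} \approx 35.1$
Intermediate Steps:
$q = -25$ ($q = - 5 \left(3 + 2\right) = \left(-5\right) 5 = -25$)
$I = \sqrt{77} \approx 8.775$
$O{\left(2^{2},q \right)} I = 2^{2} \sqrt{77} = 4 \sqrt{77}$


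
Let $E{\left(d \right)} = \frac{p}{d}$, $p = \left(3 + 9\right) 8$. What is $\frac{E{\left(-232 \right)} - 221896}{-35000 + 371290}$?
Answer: $- \frac{3217498}{4876205} \approx -0.65984$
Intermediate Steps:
$p = 96$ ($p = 12 \cdot 8 = 96$)
$E{\left(d \right)} = \frac{96}{d}$
$\frac{E{\left(-232 \right)} - 221896}{-35000 + 371290} = \frac{\frac{96}{-232} - 221896}{-35000 + 371290} = \frac{96 \left(- \frac{1}{232}\right) - 221896}{336290} = \left(- \frac{12}{29} - 221896\right) \frac{1}{336290} = \left(- \frac{6434996}{29}\right) \frac{1}{336290} = - \frac{3217498}{4876205}$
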